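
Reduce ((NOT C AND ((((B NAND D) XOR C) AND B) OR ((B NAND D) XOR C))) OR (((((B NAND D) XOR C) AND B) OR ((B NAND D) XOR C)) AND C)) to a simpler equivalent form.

By distribution ((E AND v) OR (E AND NOT v) = E) then absorption (E OR (E AND v) = E):
= ((B NAND D) XOR C)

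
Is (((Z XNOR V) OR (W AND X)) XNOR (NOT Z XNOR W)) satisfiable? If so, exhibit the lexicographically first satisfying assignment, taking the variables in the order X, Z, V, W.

X=0, Z=0, V=0, W=1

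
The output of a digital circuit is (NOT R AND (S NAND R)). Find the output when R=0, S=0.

Substituting: (NOT 0 AND (0 NAND 0))
= 1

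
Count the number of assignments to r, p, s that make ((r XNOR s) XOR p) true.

Satisfying assignments: (0,0,0), (0,1,1), (1,0,1), (1,1,0)
Count: 4 out of 8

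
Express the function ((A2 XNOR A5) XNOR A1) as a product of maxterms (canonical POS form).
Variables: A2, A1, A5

ΠM(0, 3, 5, 6) = (A2 OR A1 OR A5) AND (A2 OR NOT A1 OR NOT A5) AND (NOT A2 OR A1 OR NOT A5) AND (NOT A2 OR NOT A1 OR A5)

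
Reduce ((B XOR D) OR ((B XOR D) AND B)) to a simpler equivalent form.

By absorption (E OR (E AND v) = E):
= (B XOR D)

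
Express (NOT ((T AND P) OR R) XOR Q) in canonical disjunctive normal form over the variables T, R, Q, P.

(NOT T AND NOT R AND NOT Q AND NOT P) OR (NOT T AND NOT R AND NOT Q AND P) OR (NOT T AND R AND Q AND NOT P) OR (NOT T AND R AND Q AND P) OR (T AND NOT R AND NOT Q AND NOT P) OR (T AND NOT R AND Q AND P) OR (T AND R AND Q AND NOT P) OR (T AND R AND Q AND P)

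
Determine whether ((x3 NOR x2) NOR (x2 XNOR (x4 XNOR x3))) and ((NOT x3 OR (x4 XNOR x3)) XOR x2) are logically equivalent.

No. Counterexample: with x3=0, x2=0, x4=0, Expression 1 = 0 but Expression 2 = 1.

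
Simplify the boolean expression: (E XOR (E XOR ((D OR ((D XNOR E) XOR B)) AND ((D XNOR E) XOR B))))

By XOR self-cancellation ((E XOR v) XOR v = E) then absorption (E AND (E OR v) = E):
= ((D XNOR E) XOR B)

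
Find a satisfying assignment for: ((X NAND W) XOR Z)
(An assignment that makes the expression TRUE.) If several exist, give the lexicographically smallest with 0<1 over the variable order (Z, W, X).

Z=0, W=0, X=0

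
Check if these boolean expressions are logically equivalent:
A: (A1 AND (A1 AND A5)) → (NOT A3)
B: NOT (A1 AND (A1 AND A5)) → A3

No, Inverse is not equivalent to original (counterexample: A5=0, A1=0, A3=0)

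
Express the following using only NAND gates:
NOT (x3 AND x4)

(((x3 NAND x4) NAND (x3 NAND x4)) NAND ((x3 NAND x4) NAND (x3 NAND x4)))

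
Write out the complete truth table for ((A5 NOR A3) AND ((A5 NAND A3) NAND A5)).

A5 | A3 | Output
----------------
0 | 0 | 1
0 | 1 | 0
1 | 0 | 0
1 | 1 | 0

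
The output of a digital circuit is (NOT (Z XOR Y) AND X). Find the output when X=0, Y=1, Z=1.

Substituting: (NOT (1 XOR 1) AND 0)
= 0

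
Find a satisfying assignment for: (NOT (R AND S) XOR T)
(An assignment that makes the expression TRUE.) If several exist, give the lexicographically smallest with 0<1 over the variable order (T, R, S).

T=0, R=0, S=0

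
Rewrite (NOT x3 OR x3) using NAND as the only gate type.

(((x3 NAND x3) NAND (x3 NAND x3)) NAND (x3 NAND x3))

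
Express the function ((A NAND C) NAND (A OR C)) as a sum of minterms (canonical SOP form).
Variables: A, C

Σm(0, 3) = (NOT A AND NOT C) OR (A AND C)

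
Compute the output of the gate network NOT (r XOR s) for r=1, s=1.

Substituting: NOT (1 XOR 1)
= 1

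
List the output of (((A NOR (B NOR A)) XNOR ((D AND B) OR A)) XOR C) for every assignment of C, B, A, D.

C | B | A | D | Output
----------------------
0 | 0 | 0 | 0 | 1
0 | 0 | 0 | 1 | 1
0 | 0 | 1 | 0 | 0
0 | 0 | 1 | 1 | 0
0 | 1 | 0 | 0 | 0
0 | 1 | 0 | 1 | 1
0 | 1 | 1 | 0 | 0
0 | 1 | 1 | 1 | 0
1 | 0 | 0 | 0 | 0
1 | 0 | 0 | 1 | 0
1 | 0 | 1 | 0 | 1
1 | 0 | 1 | 1 | 1
1 | 1 | 0 | 0 | 1
1 | 1 | 0 | 1 | 0
1 | 1 | 1 | 0 | 1
1 | 1 | 1 | 1 | 1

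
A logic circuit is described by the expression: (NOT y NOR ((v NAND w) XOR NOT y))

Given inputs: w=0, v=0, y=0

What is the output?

Substituting: (NOT 0 NOR ((0 NAND 0) XOR NOT 0))
= 0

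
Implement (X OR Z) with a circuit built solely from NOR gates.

((X NOR Z) NOR (X NOR Z))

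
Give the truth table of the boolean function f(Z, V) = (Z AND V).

Z | V | Output
--------------
0 | 0 | 0
0 | 1 | 0
1 | 0 | 0
1 | 1 | 1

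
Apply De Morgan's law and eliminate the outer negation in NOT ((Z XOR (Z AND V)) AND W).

NOT (Z XOR (Z AND V)) OR NOT W
De Morgan's: NOT(AND of terms) = OR of negations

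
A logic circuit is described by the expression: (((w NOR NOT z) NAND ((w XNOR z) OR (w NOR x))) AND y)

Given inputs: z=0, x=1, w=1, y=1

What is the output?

Substituting: (((1 NOR NOT 0) NAND ((1 XNOR 0) OR (1 NOR 1))) AND 1)
= 1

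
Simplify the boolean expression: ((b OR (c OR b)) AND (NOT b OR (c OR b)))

By distribution ((E OR v) AND (E OR NOT v) = E):
= (c OR b)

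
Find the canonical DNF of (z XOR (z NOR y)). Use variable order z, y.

(NOT z AND NOT y) OR (z AND NOT y) OR (z AND y)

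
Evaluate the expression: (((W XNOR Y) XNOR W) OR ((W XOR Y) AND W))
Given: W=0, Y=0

Substituting: (((0 XNOR 0) XNOR 0) OR ((0 XOR 0) AND 0))
= 0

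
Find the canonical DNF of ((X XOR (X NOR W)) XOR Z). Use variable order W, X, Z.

(NOT W AND NOT X AND NOT Z) OR (NOT W AND X AND NOT Z) OR (W AND NOT X AND Z) OR (W AND X AND NOT Z)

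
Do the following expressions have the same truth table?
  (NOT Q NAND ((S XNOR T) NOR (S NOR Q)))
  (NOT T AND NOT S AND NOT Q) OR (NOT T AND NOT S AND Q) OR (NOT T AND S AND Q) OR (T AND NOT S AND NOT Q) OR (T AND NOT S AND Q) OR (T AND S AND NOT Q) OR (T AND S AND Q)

Yes, they are equivalent — the two output columns agree on all 8 assignments:
T | S | Q | Expression 1 | Expression 2
---------------------------------------
0 | 0 | 0 | 1 | 1
0 | 0 | 1 | 1 | 1
0 | 1 | 0 | 0 | 0
0 | 1 | 1 | 1 | 1
1 | 0 | 0 | 1 | 1
1 | 0 | 1 | 1 | 1
1 | 1 | 0 | 1 | 1
1 | 1 | 1 | 1 | 1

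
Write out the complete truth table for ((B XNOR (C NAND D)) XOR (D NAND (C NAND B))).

B | D | C | Output
------------------
0 | 0 | 0 | 1
0 | 0 | 1 | 1
0 | 1 | 0 | 0
0 | 1 | 1 | 1
1 | 0 | 0 | 0
1 | 0 | 1 | 0
1 | 1 | 0 | 1
1 | 1 | 1 | 1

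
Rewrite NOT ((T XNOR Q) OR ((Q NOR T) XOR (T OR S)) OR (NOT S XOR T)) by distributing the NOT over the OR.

NOT (T XNOR Q) AND NOT ((Q NOR T) XOR (T OR S)) AND NOT (NOT S XOR T)
De Morgan's: NOT(OR of terms) = AND of negations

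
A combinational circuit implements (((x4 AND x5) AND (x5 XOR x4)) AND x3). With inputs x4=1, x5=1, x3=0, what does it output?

Substituting: (((1 AND 1) AND (1 XOR 1)) AND 0)
= 0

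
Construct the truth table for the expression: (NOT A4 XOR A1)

A1 | A4 | Output
----------------
0 | 0 | 1
0 | 1 | 0
1 | 0 | 0
1 | 1 | 1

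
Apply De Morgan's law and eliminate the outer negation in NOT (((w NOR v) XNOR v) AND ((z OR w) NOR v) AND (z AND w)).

NOT ((w NOR v) XNOR v) OR NOT ((z OR w) NOR v) OR NOT (z AND w)
De Morgan's: NOT(AND of terms) = OR of negations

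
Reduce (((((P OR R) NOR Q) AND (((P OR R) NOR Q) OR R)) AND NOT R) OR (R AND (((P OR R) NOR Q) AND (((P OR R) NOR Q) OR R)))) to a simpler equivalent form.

By distribution ((E AND v) OR (E AND NOT v) = E) then absorption (E AND (E OR v) = E):
= ((P OR R) NOR Q)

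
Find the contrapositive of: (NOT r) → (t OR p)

Contrapositive: NOT (t OR p) → r
Note: A statement and its contrapositive are logically equivalent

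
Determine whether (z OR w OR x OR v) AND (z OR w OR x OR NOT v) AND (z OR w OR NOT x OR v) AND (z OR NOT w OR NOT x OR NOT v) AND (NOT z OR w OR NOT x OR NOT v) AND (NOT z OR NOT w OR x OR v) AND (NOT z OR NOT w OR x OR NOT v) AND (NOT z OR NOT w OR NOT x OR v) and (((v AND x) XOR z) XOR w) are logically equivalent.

Yes, they are equivalent — the two output columns agree on all 16 assignments:
z | w | x | v | Expression 1 | Expression 2
-------------------------------------------
0 | 0 | 0 | 0 | 0 | 0
0 | 0 | 0 | 1 | 0 | 0
0 | 0 | 1 | 0 | 0 | 0
0 | 0 | 1 | 1 | 1 | 1
0 | 1 | 0 | 0 | 1 | 1
0 | 1 | 0 | 1 | 1 | 1
0 | 1 | 1 | 0 | 1 | 1
0 | 1 | 1 | 1 | 0 | 0
1 | 0 | 0 | 0 | 1 | 1
1 | 0 | 0 | 1 | 1 | 1
1 | 0 | 1 | 0 | 1 | 1
1 | 0 | 1 | 1 | 0 | 0
1 | 1 | 0 | 0 | 0 | 0
1 | 1 | 0 | 1 | 0 | 0
1 | 1 | 1 | 0 | 0 | 0
1 | 1 | 1 | 1 | 1 | 1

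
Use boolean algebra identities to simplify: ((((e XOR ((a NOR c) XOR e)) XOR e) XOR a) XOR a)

By XOR self-cancellation ((E XOR v) XOR v = E) then XOR self-cancellation ((E XOR v) XOR v = E):
= ((a NOR c) XOR e)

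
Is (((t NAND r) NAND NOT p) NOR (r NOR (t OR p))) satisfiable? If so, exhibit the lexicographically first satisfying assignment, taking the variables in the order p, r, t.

p=0, r=0, t=1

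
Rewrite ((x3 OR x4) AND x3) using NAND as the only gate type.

((((x3 NAND x3) NAND (x4 NAND x4)) NAND x3) NAND (((x3 NAND x3) NAND (x4 NAND x4)) NAND x3))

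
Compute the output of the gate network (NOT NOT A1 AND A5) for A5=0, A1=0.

Substituting: (NOT NOT 0 AND 0)
= 0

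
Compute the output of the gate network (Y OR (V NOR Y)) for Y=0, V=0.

Substituting: (0 OR (0 NOR 0))
= 1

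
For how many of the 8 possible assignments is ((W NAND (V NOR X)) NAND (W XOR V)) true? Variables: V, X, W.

Satisfying assignments: (0,0,0), (0,0,1), (0,1,0), (1,0,1), (1,1,1)
Count: 5 out of 8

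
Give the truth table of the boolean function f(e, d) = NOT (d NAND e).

e | d | Output
--------------
0 | 0 | 0
0 | 1 | 0
1 | 0 | 0
1 | 1 | 1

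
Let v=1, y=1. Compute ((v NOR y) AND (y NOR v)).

Substituting: ((1 NOR 1) AND (1 NOR 1))
= 0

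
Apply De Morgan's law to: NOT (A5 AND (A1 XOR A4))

NOT A5 OR NOT (A1 XOR A4)
De Morgan's: NOT(AND of terms) = OR of negations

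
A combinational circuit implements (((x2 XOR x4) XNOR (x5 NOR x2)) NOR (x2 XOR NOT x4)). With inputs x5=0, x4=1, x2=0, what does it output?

Substituting: (((0 XOR 1) XNOR (0 NOR 0)) NOR (0 XOR NOT 1))
= 0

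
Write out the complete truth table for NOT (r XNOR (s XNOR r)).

s | r | Output
--------------
0 | 0 | 1
0 | 1 | 1
1 | 0 | 0
1 | 1 | 0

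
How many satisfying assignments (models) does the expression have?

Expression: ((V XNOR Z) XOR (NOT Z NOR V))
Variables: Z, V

Satisfying assignments: (0,0), (1,0), (1,1)
Count: 3 out of 4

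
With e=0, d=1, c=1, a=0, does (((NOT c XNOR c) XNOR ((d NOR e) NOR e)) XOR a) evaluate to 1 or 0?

Substituting: (((NOT 1 XNOR 1) XNOR ((1 NOR 0) NOR 0)) XOR 0)
= 0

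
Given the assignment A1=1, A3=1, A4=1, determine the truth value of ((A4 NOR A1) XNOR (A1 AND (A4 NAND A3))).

Substituting: ((1 NOR 1) XNOR (1 AND (1 NAND 1)))
= 1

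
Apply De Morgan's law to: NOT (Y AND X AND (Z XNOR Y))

NOT Y OR NOT X OR NOT (Z XNOR Y)
De Morgan's: NOT(AND of terms) = OR of negations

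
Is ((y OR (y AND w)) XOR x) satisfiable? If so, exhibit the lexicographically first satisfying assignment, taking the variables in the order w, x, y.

w=0, x=0, y=1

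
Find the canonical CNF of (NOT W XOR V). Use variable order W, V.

(W OR NOT V) AND (NOT W OR V)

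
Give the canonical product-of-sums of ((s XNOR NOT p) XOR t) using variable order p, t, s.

ΠM(0, 3, 5, 6) = (p OR t OR s) AND (p OR NOT t OR NOT s) AND (NOT p OR t OR NOT s) AND (NOT p OR NOT t OR s)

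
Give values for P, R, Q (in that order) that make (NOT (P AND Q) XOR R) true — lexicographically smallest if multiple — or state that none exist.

P=0, R=0, Q=0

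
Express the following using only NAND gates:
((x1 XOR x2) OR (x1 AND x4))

((((x1 NAND (x1 NAND x2)) NAND (x2 NAND (x1 NAND x2))) NAND ((x1 NAND (x1 NAND x2)) NAND (x2 NAND (x1 NAND x2)))) NAND (((x1 NAND x4) NAND (x1 NAND x4)) NAND ((x1 NAND x4) NAND (x1 NAND x4))))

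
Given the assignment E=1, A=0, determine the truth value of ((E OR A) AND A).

Substituting: ((1 OR 0) AND 0)
= 0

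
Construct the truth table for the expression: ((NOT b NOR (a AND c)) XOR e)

b | c | e | a | Output
----------------------
0 | 0 | 0 | 0 | 0
0 | 0 | 0 | 1 | 0
0 | 0 | 1 | 0 | 1
0 | 0 | 1 | 1 | 1
0 | 1 | 0 | 0 | 0
0 | 1 | 0 | 1 | 0
0 | 1 | 1 | 0 | 1
0 | 1 | 1 | 1 | 1
1 | 0 | 0 | 0 | 1
1 | 0 | 0 | 1 | 1
1 | 0 | 1 | 0 | 0
1 | 0 | 1 | 1 | 0
1 | 1 | 0 | 0 | 1
1 | 1 | 0 | 1 | 0
1 | 1 | 1 | 0 | 0
1 | 1 | 1 | 1 | 1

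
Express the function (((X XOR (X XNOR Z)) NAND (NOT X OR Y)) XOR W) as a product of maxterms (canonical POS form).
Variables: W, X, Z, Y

ΠM(0, 1, 5, 10, 11, 12, 14, 15) = (W OR X OR Z OR Y) AND (W OR X OR Z OR NOT Y) AND (W OR NOT X OR Z OR NOT Y) AND (NOT W OR X OR NOT Z OR Y) AND (NOT W OR X OR NOT Z OR NOT Y) AND (NOT W OR NOT X OR Z OR Y) AND (NOT W OR NOT X OR NOT Z OR Y) AND (NOT W OR NOT X OR NOT Z OR NOT Y)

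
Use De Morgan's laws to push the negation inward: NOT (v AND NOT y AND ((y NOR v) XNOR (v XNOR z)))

NOT v OR y OR NOT ((y NOR v) XNOR (v XNOR z))
De Morgan's: NOT(AND of terms) = OR of negations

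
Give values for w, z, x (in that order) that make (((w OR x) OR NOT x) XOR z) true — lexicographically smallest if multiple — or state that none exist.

w=0, z=0, x=0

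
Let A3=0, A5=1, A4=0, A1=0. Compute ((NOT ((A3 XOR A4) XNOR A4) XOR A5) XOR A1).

Substituting: ((NOT ((0 XOR 0) XNOR 0) XOR 1) XOR 0)
= 1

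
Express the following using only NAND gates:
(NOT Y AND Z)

(((Y NAND Y) NAND Z) NAND ((Y NAND Y) NAND Z))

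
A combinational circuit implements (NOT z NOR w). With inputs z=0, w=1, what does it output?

Substituting: (NOT 0 NOR 1)
= 0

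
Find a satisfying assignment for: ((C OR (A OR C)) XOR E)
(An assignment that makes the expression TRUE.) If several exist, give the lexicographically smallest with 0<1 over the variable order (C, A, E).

C=0, A=0, E=1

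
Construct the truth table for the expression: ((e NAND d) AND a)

d | a | e | Output
------------------
0 | 0 | 0 | 0
0 | 0 | 1 | 0
0 | 1 | 0 | 1
0 | 1 | 1 | 1
1 | 0 | 0 | 0
1 | 0 | 1 | 0
1 | 1 | 0 | 1
1 | 1 | 1 | 0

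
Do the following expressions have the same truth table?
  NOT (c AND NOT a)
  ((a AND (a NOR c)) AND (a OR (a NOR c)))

No. Counterexample: with c=0, a=0, Expression 1 = 1 but Expression 2 = 0.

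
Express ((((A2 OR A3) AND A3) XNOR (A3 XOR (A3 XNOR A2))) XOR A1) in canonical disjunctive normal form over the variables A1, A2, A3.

(NOT A1 AND NOT A2 AND A3) OR (NOT A1 AND A2 AND NOT A3) OR (A1 AND NOT A2 AND NOT A3) OR (A1 AND A2 AND A3)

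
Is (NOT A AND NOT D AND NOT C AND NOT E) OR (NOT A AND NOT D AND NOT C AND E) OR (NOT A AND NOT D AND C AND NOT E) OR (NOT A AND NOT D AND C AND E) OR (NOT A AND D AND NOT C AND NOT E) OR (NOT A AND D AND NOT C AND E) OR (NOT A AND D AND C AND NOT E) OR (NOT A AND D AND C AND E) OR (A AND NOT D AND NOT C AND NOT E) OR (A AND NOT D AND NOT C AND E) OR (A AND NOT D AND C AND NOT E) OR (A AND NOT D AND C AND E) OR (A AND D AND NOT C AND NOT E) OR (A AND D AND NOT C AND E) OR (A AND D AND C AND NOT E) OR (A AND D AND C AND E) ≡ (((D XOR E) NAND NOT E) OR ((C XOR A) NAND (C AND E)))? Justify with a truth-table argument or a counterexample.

Yes, they are equivalent — the two output columns agree on all 16 assignments:
A | D | C | E | Expression 1 | Expression 2
-------------------------------------------
0 | 0 | 0 | 0 | 1 | 1
0 | 0 | 0 | 1 | 1 | 1
0 | 0 | 1 | 0 | 1 | 1
0 | 0 | 1 | 1 | 1 | 1
0 | 1 | 0 | 0 | 1 | 1
0 | 1 | 0 | 1 | 1 | 1
0 | 1 | 1 | 0 | 1 | 1
0 | 1 | 1 | 1 | 1 | 1
1 | 0 | 0 | 0 | 1 | 1
1 | 0 | 0 | 1 | 1 | 1
1 | 0 | 1 | 0 | 1 | 1
1 | 0 | 1 | 1 | 1 | 1
1 | 1 | 0 | 0 | 1 | 1
1 | 1 | 0 | 1 | 1 | 1
1 | 1 | 1 | 0 | 1 | 1
1 | 1 | 1 | 1 | 1 | 1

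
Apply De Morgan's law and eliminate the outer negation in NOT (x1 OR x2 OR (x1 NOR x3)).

NOT x1 AND NOT x2 AND NOT (x1 NOR x3)
De Morgan's: NOT(OR of terms) = AND of negations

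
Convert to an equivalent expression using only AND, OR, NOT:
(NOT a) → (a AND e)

a OR (a AND e)
(Implication elimination: A → B = NOT A OR B)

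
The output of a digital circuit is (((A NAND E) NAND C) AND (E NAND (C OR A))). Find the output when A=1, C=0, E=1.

Substituting: (((1 NAND 1) NAND 0) AND (1 NAND (0 OR 1)))
= 0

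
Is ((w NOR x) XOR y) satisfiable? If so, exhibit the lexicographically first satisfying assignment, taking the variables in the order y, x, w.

y=0, x=0, w=0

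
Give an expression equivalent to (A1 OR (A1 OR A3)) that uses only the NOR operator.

((A1 NOR ((A1 NOR A3) NOR (A1 NOR A3))) NOR (A1 NOR ((A1 NOR A3) NOR (A1 NOR A3))))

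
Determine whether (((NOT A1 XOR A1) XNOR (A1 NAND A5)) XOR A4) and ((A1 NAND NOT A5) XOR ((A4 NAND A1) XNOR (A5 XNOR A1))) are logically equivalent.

No. Counterexample: with A5=0, A4=0, A1=0, Expression 1 = 1 but Expression 2 = 0.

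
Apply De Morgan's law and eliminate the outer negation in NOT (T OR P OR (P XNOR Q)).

NOT T AND NOT P AND NOT (P XNOR Q)
De Morgan's: NOT(OR of terms) = AND of negations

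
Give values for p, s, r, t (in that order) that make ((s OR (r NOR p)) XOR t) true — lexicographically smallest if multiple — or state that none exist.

p=0, s=0, r=0, t=0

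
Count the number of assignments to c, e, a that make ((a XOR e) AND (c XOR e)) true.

Satisfying assignments: (0,1,0), (1,0,1)
Count: 2 out of 8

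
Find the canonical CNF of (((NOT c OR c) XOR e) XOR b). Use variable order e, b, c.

(e OR NOT b OR c) AND (e OR NOT b OR NOT c) AND (NOT e OR b OR c) AND (NOT e OR b OR NOT c)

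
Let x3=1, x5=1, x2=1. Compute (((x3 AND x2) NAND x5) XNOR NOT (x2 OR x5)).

Substituting: (((1 AND 1) NAND 1) XNOR NOT (1 OR 1))
= 1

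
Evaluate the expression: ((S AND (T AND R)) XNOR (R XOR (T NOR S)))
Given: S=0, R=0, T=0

Substituting: ((0 AND (0 AND 0)) XNOR (0 XOR (0 NOR 0)))
= 0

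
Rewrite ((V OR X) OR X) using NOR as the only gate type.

((((V NOR X) NOR (V NOR X)) NOR X) NOR (((V NOR X) NOR (V NOR X)) NOR X))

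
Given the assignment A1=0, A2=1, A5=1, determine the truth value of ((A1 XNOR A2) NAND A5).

Substituting: ((0 XNOR 1) NAND 1)
= 1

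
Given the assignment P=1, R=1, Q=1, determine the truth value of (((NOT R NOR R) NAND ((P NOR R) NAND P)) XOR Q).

Substituting: (((NOT 1 NOR 1) NAND ((1 NOR 1) NAND 1)) XOR 1)
= 0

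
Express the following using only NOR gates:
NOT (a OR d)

(((a NOR d) NOR (a NOR d)) NOR ((a NOR d) NOR (a NOR d)))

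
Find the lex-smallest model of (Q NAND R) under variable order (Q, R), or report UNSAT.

Q=0, R=0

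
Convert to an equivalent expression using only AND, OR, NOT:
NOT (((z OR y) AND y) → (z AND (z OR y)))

((z OR y) AND y) AND NOT (z AND (z OR y))
(Negated implication: NOT(A → B) = A AND NOT B)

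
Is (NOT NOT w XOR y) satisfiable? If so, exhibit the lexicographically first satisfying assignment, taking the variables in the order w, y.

w=0, y=1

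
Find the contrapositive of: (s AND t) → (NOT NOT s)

Contrapositive: NOT s → NOT (s AND t)
Note: A statement and its contrapositive are logically equivalent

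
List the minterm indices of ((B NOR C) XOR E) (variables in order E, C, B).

Σm(0, 5, 6, 7) = (NOT E AND NOT C AND NOT B) OR (E AND NOT C AND B) OR (E AND C AND NOT B) OR (E AND C AND B)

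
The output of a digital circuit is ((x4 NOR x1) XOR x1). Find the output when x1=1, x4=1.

Substituting: ((1 NOR 1) XOR 1)
= 1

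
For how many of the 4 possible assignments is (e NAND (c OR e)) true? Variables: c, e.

Satisfying assignments: (0,0), (1,0)
Count: 2 out of 4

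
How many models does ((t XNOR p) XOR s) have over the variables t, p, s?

Satisfying assignments: (0,0,0), (0,1,1), (1,0,1), (1,1,0)
Count: 4 out of 8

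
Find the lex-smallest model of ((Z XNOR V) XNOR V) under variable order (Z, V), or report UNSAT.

Z=1, V=0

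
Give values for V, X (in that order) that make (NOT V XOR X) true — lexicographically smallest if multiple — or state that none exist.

V=0, X=0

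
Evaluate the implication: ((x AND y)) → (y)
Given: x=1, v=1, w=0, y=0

Antecedent ((x AND y)) = 0; consequent (y) = 0.
0 → 0 = 1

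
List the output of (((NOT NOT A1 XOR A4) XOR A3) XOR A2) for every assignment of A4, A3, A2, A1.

A4 | A3 | A2 | A1 | Output
--------------------------
0 | 0 | 0 | 0 | 0
0 | 0 | 0 | 1 | 1
0 | 0 | 1 | 0 | 1
0 | 0 | 1 | 1 | 0
0 | 1 | 0 | 0 | 1
0 | 1 | 0 | 1 | 0
0 | 1 | 1 | 0 | 0
0 | 1 | 1 | 1 | 1
1 | 0 | 0 | 0 | 1
1 | 0 | 0 | 1 | 0
1 | 0 | 1 | 0 | 0
1 | 0 | 1 | 1 | 1
1 | 1 | 0 | 0 | 0
1 | 1 | 0 | 1 | 1
1 | 1 | 1 | 0 | 1
1 | 1 | 1 | 1 | 0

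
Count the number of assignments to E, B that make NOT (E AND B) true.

Satisfying assignments: (0,0), (0,1), (1,0)
Count: 3 out of 4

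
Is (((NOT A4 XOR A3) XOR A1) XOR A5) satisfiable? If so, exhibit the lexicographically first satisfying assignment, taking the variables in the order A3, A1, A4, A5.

A3=0, A1=0, A4=0, A5=0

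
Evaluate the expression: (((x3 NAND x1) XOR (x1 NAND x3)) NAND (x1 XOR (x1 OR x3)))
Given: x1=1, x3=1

Substituting: (((1 NAND 1) XOR (1 NAND 1)) NAND (1 XOR (1 OR 1)))
= 1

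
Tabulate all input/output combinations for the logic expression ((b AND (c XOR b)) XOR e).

b | e | c | Output
------------------
0 | 0 | 0 | 0
0 | 0 | 1 | 0
0 | 1 | 0 | 1
0 | 1 | 1 | 1
1 | 0 | 0 | 1
1 | 0 | 1 | 0
1 | 1 | 0 | 0
1 | 1 | 1 | 1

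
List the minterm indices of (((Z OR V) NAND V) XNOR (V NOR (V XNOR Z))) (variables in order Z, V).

Σm(1, 2, 3) = (NOT Z AND V) OR (Z AND NOT V) OR (Z AND V)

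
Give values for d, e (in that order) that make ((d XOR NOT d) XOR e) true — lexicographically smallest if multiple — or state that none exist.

d=0, e=0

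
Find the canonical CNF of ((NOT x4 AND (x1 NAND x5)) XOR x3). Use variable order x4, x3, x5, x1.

(x4 OR x3 OR NOT x5 OR NOT x1) AND (x4 OR NOT x3 OR x5 OR x1) AND (x4 OR NOT x3 OR x5 OR NOT x1) AND (x4 OR NOT x3 OR NOT x5 OR x1) AND (NOT x4 OR x3 OR x5 OR x1) AND (NOT x4 OR x3 OR x5 OR NOT x1) AND (NOT x4 OR x3 OR NOT x5 OR x1) AND (NOT x4 OR x3 OR NOT x5 OR NOT x1)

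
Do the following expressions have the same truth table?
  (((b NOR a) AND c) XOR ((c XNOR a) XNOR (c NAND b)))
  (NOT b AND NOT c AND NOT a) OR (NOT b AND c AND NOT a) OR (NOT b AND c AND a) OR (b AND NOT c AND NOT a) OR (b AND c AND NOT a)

Yes, they are equivalent — the two output columns agree on all 8 assignments:
b | c | a | Expression 1 | Expression 2
---------------------------------------
0 | 0 | 0 | 1 | 1
0 | 0 | 1 | 0 | 0
0 | 1 | 0 | 1 | 1
0 | 1 | 1 | 1 | 1
1 | 0 | 0 | 1 | 1
1 | 0 | 1 | 0 | 0
1 | 1 | 0 | 1 | 1
1 | 1 | 1 | 0 | 0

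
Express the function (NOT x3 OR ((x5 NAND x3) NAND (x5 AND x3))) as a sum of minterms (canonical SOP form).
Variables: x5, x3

Σm(0, 1, 2, 3) = (NOT x5 AND NOT x3) OR (NOT x5 AND x3) OR (x5 AND NOT x3) OR (x5 AND x3)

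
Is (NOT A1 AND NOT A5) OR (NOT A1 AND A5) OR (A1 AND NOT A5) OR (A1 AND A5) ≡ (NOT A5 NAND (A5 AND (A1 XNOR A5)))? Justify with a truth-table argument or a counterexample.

Yes, they are equivalent — the two output columns agree on all 4 assignments:
A1 | A5 | Expression 1 | Expression 2
-------------------------------------
0 | 0 | 1 | 1
0 | 1 | 1 | 1
1 | 0 | 1 | 1
1 | 1 | 1 | 1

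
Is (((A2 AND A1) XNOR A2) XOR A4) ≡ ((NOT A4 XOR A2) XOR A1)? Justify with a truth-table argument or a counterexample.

No. Counterexample: with A4=0, A2=0, A1=1, Expression 1 = 1 but Expression 2 = 0.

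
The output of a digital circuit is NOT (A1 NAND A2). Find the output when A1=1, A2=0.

Substituting: NOT (1 NAND 0)
= 0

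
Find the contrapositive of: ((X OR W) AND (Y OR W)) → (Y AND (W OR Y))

Contrapositive: NOT (Y AND (W OR Y)) → NOT ((X OR W) AND (Y OR W))
Note: A statement and its contrapositive are logically equivalent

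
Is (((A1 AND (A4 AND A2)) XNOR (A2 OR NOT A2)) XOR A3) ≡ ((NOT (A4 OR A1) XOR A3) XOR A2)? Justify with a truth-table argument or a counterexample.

No. Counterexample: with A1=0, A3=0, A2=0, A4=0, Expression 1 = 0 but Expression 2 = 1.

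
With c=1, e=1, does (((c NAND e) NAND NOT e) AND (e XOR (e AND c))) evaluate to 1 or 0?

Substituting: (((1 NAND 1) NAND NOT 1) AND (1 XOR (1 AND 1)))
= 0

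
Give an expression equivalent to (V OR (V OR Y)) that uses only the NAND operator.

((V NAND V) NAND (((V NAND V) NAND (Y NAND Y)) NAND ((V NAND V) NAND (Y NAND Y))))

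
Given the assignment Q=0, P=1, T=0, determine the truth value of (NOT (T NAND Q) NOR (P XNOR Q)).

Substituting: (NOT (0 NAND 0) NOR (1 XNOR 0))
= 1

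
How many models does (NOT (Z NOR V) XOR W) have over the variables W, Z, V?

Satisfying assignments: (0,0,1), (0,1,0), (0,1,1), (1,0,0)
Count: 4 out of 8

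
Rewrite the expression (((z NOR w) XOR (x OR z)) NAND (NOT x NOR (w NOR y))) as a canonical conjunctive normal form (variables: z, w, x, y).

(z OR NOT w OR NOT x OR y) AND (z OR NOT w OR NOT x OR NOT y) AND (NOT z OR w OR NOT x OR NOT y) AND (NOT z OR NOT w OR NOT x OR y) AND (NOT z OR NOT w OR NOT x OR NOT y)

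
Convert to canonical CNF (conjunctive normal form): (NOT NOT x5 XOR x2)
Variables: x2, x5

(x2 OR x5) AND (NOT x2 OR NOT x5)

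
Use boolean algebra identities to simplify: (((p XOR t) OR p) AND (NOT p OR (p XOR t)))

By distribution ((E OR v) AND (E OR NOT v) = E):
= (p XOR t)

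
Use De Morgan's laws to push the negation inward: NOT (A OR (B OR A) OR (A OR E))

NOT A AND NOT (B OR A) AND NOT (A OR E)
De Morgan's: NOT(OR of terms) = AND of negations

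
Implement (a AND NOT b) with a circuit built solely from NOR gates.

((a NOR a) NOR ((b NOR b) NOR (b NOR b)))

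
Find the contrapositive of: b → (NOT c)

Contrapositive: c → NOT b
Note: A statement and its contrapositive are logically equivalent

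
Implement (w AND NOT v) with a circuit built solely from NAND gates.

((w NAND (v NAND v)) NAND (w NAND (v NAND v)))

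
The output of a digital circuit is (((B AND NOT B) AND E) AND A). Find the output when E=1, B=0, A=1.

Substituting: (((0 AND NOT 0) AND 1) AND 1)
= 0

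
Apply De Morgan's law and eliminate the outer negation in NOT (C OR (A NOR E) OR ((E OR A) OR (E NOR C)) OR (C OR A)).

NOT C AND NOT (A NOR E) AND NOT ((E OR A) OR (E NOR C)) AND NOT (C OR A)
De Morgan's: NOT(OR of terms) = AND of negations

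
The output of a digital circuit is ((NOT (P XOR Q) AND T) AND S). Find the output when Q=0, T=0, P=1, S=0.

Substituting: ((NOT (1 XOR 0) AND 0) AND 0)
= 0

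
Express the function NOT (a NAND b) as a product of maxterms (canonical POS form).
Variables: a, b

ΠM(0, 1, 2) = (a OR b) AND (a OR NOT b) AND (NOT a OR b)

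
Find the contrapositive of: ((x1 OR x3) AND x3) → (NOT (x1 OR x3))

Contrapositive: (x1 OR x3) → NOT ((x1 OR x3) AND x3)
Note: A statement and its contrapositive are logically equivalent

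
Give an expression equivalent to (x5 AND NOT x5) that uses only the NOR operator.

((x5 NOR x5) NOR ((x5 NOR x5) NOR (x5 NOR x5)))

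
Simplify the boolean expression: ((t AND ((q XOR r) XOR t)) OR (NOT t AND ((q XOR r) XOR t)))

By distribution ((E AND v) OR (E AND NOT v) = E):
= ((q XOR r) XOR t)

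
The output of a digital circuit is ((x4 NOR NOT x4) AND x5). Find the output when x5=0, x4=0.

Substituting: ((0 NOR NOT 0) AND 0)
= 0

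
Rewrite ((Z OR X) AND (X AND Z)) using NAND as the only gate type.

((((Z NAND Z) NAND (X NAND X)) NAND ((X NAND Z) NAND (X NAND Z))) NAND (((Z NAND Z) NAND (X NAND X)) NAND ((X NAND Z) NAND (X NAND Z))))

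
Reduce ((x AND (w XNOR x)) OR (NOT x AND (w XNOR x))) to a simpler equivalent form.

By distribution ((E AND v) OR (E AND NOT v) = E):
= (w XNOR x)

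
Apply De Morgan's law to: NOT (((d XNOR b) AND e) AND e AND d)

NOT ((d XNOR b) AND e) OR NOT e OR NOT d
De Morgan's: NOT(AND of terms) = OR of negations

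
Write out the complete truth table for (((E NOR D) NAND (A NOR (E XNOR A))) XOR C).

E | C | D | A | Output
----------------------
0 | 0 | 0 | 0 | 1
0 | 0 | 0 | 1 | 1
0 | 0 | 1 | 0 | 1
0 | 0 | 1 | 1 | 1
0 | 1 | 0 | 0 | 0
0 | 1 | 0 | 1 | 0
0 | 1 | 1 | 0 | 0
0 | 1 | 1 | 1 | 0
1 | 0 | 0 | 0 | 1
1 | 0 | 0 | 1 | 1
1 | 0 | 1 | 0 | 1
1 | 0 | 1 | 1 | 1
1 | 1 | 0 | 0 | 0
1 | 1 | 0 | 1 | 0
1 | 1 | 1 | 0 | 0
1 | 1 | 1 | 1 | 0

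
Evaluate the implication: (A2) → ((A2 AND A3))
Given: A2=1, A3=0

Antecedent (A2) = 1; consequent ((A2 AND A3)) = 0.
1 → 0 = 0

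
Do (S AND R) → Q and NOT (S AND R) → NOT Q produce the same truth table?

No, Inverse is not equivalent to original (counterexample: Q=0, S=1, R=1)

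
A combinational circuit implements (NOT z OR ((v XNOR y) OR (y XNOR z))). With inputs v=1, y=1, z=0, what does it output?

Substituting: (NOT 0 OR ((1 XNOR 1) OR (1 XNOR 0)))
= 1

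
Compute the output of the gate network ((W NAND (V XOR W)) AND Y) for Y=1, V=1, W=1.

Substituting: ((1 NAND (1 XOR 1)) AND 1)
= 1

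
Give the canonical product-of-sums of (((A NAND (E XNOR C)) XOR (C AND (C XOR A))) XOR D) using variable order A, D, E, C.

ΠM(1, 3, 4, 6, 8, 11, 13, 14) = (A OR D OR E OR NOT C) AND (A OR D OR NOT E OR NOT C) AND (A OR NOT D OR E OR C) AND (A OR NOT D OR NOT E OR C) AND (NOT A OR D OR E OR C) AND (NOT A OR D OR NOT E OR NOT C) AND (NOT A OR NOT D OR E OR NOT C) AND (NOT A OR NOT D OR NOT E OR C)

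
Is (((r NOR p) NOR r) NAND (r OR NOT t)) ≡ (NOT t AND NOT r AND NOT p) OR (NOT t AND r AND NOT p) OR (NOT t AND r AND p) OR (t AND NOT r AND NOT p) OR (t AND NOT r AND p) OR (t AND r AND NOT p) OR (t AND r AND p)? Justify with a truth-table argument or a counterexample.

Yes, they are equivalent — the two output columns agree on all 8 assignments:
t | r | p | Expression 1 | Expression 2
---------------------------------------
0 | 0 | 0 | 1 | 1
0 | 0 | 1 | 0 | 0
0 | 1 | 0 | 1 | 1
0 | 1 | 1 | 1 | 1
1 | 0 | 0 | 1 | 1
1 | 0 | 1 | 1 | 1
1 | 1 | 0 | 1 | 1
1 | 1 | 1 | 1 | 1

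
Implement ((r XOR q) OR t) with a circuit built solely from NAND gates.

((((r NAND (r NAND q)) NAND (q NAND (r NAND q))) NAND ((r NAND (r NAND q)) NAND (q NAND (r NAND q)))) NAND (t NAND t))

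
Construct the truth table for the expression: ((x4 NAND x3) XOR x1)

x3 | x4 | x1 | Output
---------------------
0 | 0 | 0 | 1
0 | 0 | 1 | 0
0 | 1 | 0 | 1
0 | 1 | 1 | 0
1 | 0 | 0 | 1
1 | 0 | 1 | 0
1 | 1 | 0 | 0
1 | 1 | 1 | 1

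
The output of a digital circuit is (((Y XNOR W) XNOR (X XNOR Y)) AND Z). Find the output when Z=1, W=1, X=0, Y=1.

Substituting: (((1 XNOR 1) XNOR (0 XNOR 1)) AND 1)
= 0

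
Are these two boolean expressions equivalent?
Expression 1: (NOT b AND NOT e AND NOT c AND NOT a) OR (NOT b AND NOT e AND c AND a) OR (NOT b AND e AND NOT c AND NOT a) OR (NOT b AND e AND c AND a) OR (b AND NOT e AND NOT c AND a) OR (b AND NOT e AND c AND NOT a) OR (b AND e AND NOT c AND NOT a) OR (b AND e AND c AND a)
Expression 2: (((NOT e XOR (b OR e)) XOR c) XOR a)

Yes, they are equivalent — the two output columns agree on all 16 assignments:
b | e | c | a | Expression 1 | Expression 2
-------------------------------------------
0 | 0 | 0 | 0 | 1 | 1
0 | 0 | 0 | 1 | 0 | 0
0 | 0 | 1 | 0 | 0 | 0
0 | 0 | 1 | 1 | 1 | 1
0 | 1 | 0 | 0 | 1 | 1
0 | 1 | 0 | 1 | 0 | 0
0 | 1 | 1 | 0 | 0 | 0
0 | 1 | 1 | 1 | 1 | 1
1 | 0 | 0 | 0 | 0 | 0
1 | 0 | 0 | 1 | 1 | 1
1 | 0 | 1 | 0 | 1 | 1
1 | 0 | 1 | 1 | 0 | 0
1 | 1 | 0 | 0 | 1 | 1
1 | 1 | 0 | 1 | 0 | 0
1 | 1 | 1 | 0 | 0 | 0
1 | 1 | 1 | 1 | 1 | 1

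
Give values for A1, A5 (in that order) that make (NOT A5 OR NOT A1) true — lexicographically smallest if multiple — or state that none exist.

A1=0, A5=0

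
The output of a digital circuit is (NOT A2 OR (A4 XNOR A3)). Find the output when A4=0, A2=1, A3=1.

Substituting: (NOT 1 OR (0 XNOR 1))
= 0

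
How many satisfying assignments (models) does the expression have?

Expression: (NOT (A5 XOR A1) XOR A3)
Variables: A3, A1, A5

Satisfying assignments: (0,0,0), (0,1,1), (1,0,1), (1,1,0)
Count: 4 out of 8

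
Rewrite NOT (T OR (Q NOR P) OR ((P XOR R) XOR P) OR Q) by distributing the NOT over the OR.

NOT T AND NOT (Q NOR P) AND NOT ((P XOR R) XOR P) AND NOT Q
De Morgan's: NOT(OR of terms) = AND of negations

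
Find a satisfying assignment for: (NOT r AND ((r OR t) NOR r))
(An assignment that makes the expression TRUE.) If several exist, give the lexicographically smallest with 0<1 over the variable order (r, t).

r=0, t=0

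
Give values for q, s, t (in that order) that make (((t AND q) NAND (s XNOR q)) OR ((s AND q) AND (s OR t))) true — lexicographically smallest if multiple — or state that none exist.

q=0, s=0, t=0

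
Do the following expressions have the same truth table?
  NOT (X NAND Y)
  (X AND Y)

Yes, they are equivalent — the two output columns agree on all 4 assignments:
X | Y | Expression 1 | Expression 2
-----------------------------------
0 | 0 | 0 | 0
0 | 1 | 0 | 0
1 | 0 | 0 | 0
1 | 1 | 1 | 1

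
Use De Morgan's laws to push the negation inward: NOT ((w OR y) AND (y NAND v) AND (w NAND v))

NOT (w OR y) OR NOT (y NAND v) OR NOT (w NAND v)
De Morgan's: NOT(AND of terms) = OR of negations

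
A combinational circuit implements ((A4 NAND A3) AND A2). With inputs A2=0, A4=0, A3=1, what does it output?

Substituting: ((0 NAND 1) AND 0)
= 0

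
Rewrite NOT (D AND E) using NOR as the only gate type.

(((D NOR D) NOR (E NOR E)) NOR ((D NOR D) NOR (E NOR E)))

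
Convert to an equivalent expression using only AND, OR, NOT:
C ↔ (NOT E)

(C AND (NOT E)) OR (NOT C AND E)
(Biconditional = both true or both false)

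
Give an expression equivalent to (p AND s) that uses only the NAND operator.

((p NAND s) NAND (p NAND s))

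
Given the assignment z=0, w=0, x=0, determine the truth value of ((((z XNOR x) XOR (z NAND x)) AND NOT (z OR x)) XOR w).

Substituting: ((((0 XNOR 0) XOR (0 NAND 0)) AND NOT (0 OR 0)) XOR 0)
= 0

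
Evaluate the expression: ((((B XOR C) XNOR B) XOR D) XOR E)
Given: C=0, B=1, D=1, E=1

Substituting: ((((1 XOR 0) XNOR 1) XOR 1) XOR 1)
= 1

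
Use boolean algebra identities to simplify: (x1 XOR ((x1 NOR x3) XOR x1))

By XOR self-cancellation ((E XOR v) XOR v = E):
= (x1 NOR x3)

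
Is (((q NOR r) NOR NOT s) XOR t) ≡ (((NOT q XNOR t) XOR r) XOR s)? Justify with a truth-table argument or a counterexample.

No. Counterexample: with t=0, q=0, r=0, s=1, Expression 1 = 0 but Expression 2 = 1.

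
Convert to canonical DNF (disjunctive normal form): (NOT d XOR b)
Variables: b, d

(NOT b AND NOT d) OR (b AND d)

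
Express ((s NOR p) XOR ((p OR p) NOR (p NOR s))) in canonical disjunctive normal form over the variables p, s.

(NOT p AND NOT s) OR (NOT p AND s)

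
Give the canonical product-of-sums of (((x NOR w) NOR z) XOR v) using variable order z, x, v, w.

ΠM(0, 3, 6, 7, 8, 9, 12, 13) = (z OR x OR v OR w) AND (z OR x OR NOT v OR NOT w) AND (z OR NOT x OR NOT v OR w) AND (z OR NOT x OR NOT v OR NOT w) AND (NOT z OR x OR v OR w) AND (NOT z OR x OR v OR NOT w) AND (NOT z OR NOT x OR v OR w) AND (NOT z OR NOT x OR v OR NOT w)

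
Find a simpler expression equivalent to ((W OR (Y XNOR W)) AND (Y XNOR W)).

By absorption (E AND (E OR v) = E):
= (Y XNOR W)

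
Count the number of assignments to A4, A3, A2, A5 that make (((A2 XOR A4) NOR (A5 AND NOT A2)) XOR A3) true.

Satisfying assignments: (0,0,0,0), (0,1,0,1), (0,1,1,0), (0,1,1,1), (1,0,1,0), (1,0,1,1), (1,1,0,0), (1,1,0,1)
Count: 8 out of 16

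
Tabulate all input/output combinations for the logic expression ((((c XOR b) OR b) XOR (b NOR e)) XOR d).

b | d | c | e | Output
----------------------
0 | 0 | 0 | 0 | 1
0 | 0 | 0 | 1 | 0
0 | 0 | 1 | 0 | 0
0 | 0 | 1 | 1 | 1
0 | 1 | 0 | 0 | 0
0 | 1 | 0 | 1 | 1
0 | 1 | 1 | 0 | 1
0 | 1 | 1 | 1 | 0
1 | 0 | 0 | 0 | 1
1 | 0 | 0 | 1 | 1
1 | 0 | 1 | 0 | 1
1 | 0 | 1 | 1 | 1
1 | 1 | 0 | 0 | 0
1 | 1 | 0 | 1 | 0
1 | 1 | 1 | 0 | 0
1 | 1 | 1 | 1 | 0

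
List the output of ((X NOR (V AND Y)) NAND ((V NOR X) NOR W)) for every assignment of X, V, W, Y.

X | V | W | Y | Output
----------------------
0 | 0 | 0 | 0 | 1
0 | 0 | 0 | 1 | 1
0 | 0 | 1 | 0 | 1
0 | 0 | 1 | 1 | 1
0 | 1 | 0 | 0 | 0
0 | 1 | 0 | 1 | 1
0 | 1 | 1 | 0 | 1
0 | 1 | 1 | 1 | 1
1 | 0 | 0 | 0 | 1
1 | 0 | 0 | 1 | 1
1 | 0 | 1 | 0 | 1
1 | 0 | 1 | 1 | 1
1 | 1 | 0 | 0 | 1
1 | 1 | 0 | 1 | 1
1 | 1 | 1 | 0 | 1
1 | 1 | 1 | 1 | 1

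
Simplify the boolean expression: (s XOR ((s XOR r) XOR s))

By XOR self-cancellation ((E XOR v) XOR v = E):
= (s XOR r)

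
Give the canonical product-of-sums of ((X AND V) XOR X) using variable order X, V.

ΠM(0, 1, 3) = (X OR V) AND (X OR NOT V) AND (NOT X OR NOT V)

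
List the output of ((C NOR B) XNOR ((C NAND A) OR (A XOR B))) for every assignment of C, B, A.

C | B | A | Output
------------------
0 | 0 | 0 | 1
0 | 0 | 1 | 1
0 | 1 | 0 | 0
0 | 1 | 1 | 0
1 | 0 | 0 | 0
1 | 0 | 1 | 0
1 | 1 | 0 | 0
1 | 1 | 1 | 1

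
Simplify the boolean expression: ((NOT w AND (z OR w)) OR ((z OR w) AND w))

By distribution ((E AND v) OR (E AND NOT v) = E):
= (z OR w)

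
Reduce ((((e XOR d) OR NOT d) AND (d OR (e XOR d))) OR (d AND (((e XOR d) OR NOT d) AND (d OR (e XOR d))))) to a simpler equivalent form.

By absorption (E OR (E AND v) = E) then distribution ((E OR v) AND (E OR NOT v) = E):
= (e XOR d)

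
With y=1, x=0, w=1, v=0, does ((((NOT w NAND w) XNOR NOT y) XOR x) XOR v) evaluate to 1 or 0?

Substituting: ((((NOT 1 NAND 1) XNOR NOT 1) XOR 0) XOR 0)
= 0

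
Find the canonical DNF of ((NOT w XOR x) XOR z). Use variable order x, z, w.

(NOT x AND NOT z AND NOT w) OR (NOT x AND z AND w) OR (x AND NOT z AND w) OR (x AND z AND NOT w)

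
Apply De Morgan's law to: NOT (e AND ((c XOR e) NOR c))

NOT e OR NOT ((c XOR e) NOR c)
De Morgan's: NOT(AND of terms) = OR of negations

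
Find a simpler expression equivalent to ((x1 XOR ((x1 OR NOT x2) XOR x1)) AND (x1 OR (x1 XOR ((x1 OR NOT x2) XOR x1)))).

By absorption (E AND (E OR v) = E) then XOR self-cancellation ((E XOR v) XOR v = E):
= (x1 OR NOT x2)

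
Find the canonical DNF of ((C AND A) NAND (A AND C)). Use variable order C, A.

(NOT C AND NOT A) OR (NOT C AND A) OR (C AND NOT A)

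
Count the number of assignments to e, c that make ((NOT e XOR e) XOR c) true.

Satisfying assignments: (0,0), (1,0)
Count: 2 out of 4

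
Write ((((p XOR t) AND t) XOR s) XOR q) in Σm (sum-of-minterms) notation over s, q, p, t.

Σm(1, 4, 6, 7, 8, 10, 11, 13) = (NOT s AND NOT q AND NOT p AND t) OR (NOT s AND q AND NOT p AND NOT t) OR (NOT s AND q AND p AND NOT t) OR (NOT s AND q AND p AND t) OR (s AND NOT q AND NOT p AND NOT t) OR (s AND NOT q AND p AND NOT t) OR (s AND NOT q AND p AND t) OR (s AND q AND NOT p AND t)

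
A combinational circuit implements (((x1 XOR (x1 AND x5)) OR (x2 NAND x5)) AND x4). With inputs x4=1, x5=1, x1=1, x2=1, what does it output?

Substituting: (((1 XOR (1 AND 1)) OR (1 NAND 1)) AND 1)
= 0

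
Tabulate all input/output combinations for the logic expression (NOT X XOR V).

X | V | Output
--------------
0 | 0 | 1
0 | 1 | 0
1 | 0 | 0
1 | 1 | 1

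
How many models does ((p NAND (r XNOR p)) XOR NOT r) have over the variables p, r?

Satisfying assignments: (0,1)
Count: 1 out of 4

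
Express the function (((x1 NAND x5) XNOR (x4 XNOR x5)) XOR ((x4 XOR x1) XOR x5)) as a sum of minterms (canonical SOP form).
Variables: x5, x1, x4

Σm(0, 1, 4, 5, 6, 7) = (NOT x5 AND NOT x1 AND NOT x4) OR (NOT x5 AND NOT x1 AND x4) OR (x5 AND NOT x1 AND NOT x4) OR (x5 AND NOT x1 AND x4) OR (x5 AND x1 AND NOT x4) OR (x5 AND x1 AND x4)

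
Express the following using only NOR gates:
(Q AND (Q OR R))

((Q NOR Q) NOR (((Q NOR R) NOR (Q NOR R)) NOR ((Q NOR R) NOR (Q NOR R))))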